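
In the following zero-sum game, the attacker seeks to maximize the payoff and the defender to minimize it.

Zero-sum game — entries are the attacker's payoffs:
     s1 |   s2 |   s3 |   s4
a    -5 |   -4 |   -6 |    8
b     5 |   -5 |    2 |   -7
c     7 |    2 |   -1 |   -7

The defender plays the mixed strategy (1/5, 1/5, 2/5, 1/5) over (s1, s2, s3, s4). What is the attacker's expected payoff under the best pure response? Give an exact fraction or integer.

0

a: (-5)·(1/5) + (-4)·(1/5) + (-6)·(2/5) + (8)·(1/5) = -13/5.
b: (5)·(1/5) + (-5)·(1/5) + (2)·(2/5) + (-7)·(1/5) = -3/5.
c: (7)·(1/5) + (2)·(1/5) + (-1)·(2/5) + (-7)·(1/5) = 0.
The best pure response is c with expected payoff 0.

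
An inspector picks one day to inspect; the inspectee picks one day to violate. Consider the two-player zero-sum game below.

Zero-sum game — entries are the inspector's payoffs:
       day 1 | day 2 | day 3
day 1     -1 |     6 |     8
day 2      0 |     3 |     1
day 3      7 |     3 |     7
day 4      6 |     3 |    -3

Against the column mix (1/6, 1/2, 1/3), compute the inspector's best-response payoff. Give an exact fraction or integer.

11/2

day 1: (-1)·(1/6) + (6)·(1/2) + (8)·(1/3) = 11/2.
day 2: (0)·(1/6) + (3)·(1/2) + (1)·(1/3) = 11/6.
day 3: (7)·(1/6) + (3)·(1/2) + (7)·(1/3) = 5.
day 4: (6)·(1/6) + (3)·(1/2) + (-3)·(1/3) = 3/2.
The best pure response is day 1 with expected payoff 11/2.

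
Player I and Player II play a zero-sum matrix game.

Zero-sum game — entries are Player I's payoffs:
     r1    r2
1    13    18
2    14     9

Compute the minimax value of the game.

Row minima are 13 and 9, so Player I's maximin is 13; column maxima are 14 and 18, so Player II's minimax is 14. These differ, so the equilibrium is in mixed strategies.
Let Player I play 1 with probability p. Player II is indifferent when 13p + 14(1−p) = 18p + 9(1−p), giving p = 1/2.
Let Player II play r1 with probability q. Player I is indifferent when 13q + 18(1−q) = 14q + 9(1−q), giving q = 9/10.
The value is 13·(9/10) + (18)·(1/10) = 27/2.

27/2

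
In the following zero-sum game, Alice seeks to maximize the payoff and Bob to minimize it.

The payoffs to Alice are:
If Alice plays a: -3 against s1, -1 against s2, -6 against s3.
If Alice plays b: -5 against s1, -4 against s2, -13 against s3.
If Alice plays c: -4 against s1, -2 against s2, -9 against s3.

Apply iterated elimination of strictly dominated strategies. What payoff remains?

-6

Column s1 is strictly dominated by s3 for Bob (-6<-3, -13<-5, -9<-4); eliminate s1.
Column s2 is strictly dominated by s3 for Bob (-6<-1, -13<-4, -9<-2); eliminate s2.
Row b is strictly dominated by row a (-6>-13); eliminate b.
Row c is strictly dominated by row a (-6>-9); eliminate c.
Only (a, s3) remains, with payoff -6.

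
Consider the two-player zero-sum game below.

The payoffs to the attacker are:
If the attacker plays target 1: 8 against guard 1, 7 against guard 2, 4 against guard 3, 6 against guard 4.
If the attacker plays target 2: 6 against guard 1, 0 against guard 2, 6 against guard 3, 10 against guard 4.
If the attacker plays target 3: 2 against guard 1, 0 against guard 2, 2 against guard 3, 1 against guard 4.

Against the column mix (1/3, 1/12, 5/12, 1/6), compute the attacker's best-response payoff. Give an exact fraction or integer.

target 1: (8)·(1/3) + (7)·(1/12) + (4)·(5/12) + (6)·(1/6) = 71/12.
target 2: (6)·(1/3) + (0)·(1/12) + (6)·(5/12) + (10)·(1/6) = 37/6.
target 3: (2)·(1/3) + (0)·(1/12) + (2)·(5/12) + (1)·(1/6) = 5/3.
The best pure response is target 2 with expected payoff 37/6.

37/6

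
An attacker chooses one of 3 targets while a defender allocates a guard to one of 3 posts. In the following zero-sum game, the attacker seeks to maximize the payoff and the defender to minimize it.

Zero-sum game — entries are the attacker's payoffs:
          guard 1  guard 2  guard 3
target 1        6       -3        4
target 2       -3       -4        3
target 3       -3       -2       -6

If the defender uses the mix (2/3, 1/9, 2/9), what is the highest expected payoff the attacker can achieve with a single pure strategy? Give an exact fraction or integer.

41/9

target 1: (6)·(2/3) + (-3)·(1/9) + (4)·(2/9) = 41/9.
target 2: (-3)·(2/3) + (-4)·(1/9) + (3)·(2/9) = -16/9.
target 3: (-3)·(2/3) + (-2)·(1/9) + (-6)·(2/9) = -32/9.
The best pure response is target 1 with expected payoff 41/9.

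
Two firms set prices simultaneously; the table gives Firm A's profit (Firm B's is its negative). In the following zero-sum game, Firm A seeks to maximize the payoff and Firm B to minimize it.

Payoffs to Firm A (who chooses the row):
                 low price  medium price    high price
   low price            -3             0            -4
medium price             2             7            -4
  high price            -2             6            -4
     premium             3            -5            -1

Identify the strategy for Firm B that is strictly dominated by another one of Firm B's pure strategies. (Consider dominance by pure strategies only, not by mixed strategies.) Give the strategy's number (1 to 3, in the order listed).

1

Firm B prefers columns that give Firm A less. Compare low price with high price: -4 < -3, -4 < 2, -4 < -2, -1 < 3.
So high price strictly dominates low price for Firm B; low price is strictly dominated.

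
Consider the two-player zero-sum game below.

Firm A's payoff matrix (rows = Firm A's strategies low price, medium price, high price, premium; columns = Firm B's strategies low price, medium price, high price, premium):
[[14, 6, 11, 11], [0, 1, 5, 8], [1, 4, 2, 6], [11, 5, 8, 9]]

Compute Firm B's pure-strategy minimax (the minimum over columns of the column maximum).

6

The worst case (largest entry) in each column is low price: 14, medium price: 6, high price: 11, premium: 11.
The best (smallest) of these is 6.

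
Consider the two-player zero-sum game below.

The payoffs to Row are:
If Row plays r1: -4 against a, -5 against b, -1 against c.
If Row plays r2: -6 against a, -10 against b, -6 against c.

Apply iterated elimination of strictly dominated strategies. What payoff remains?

Column c is strictly dominated by b for Column (-5<-1, -10<-6); eliminate c.
Row r2 is strictly dominated by row r1 (-4>-6, -5>-10); eliminate r2.
Column a is strictly dominated by b for Column (-5<-4); eliminate a.
Only (r1, b) remains, with payoff -5.

-5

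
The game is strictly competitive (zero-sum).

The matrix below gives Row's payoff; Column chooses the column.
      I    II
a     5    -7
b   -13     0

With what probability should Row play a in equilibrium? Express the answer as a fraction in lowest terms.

Row minima are -7 and -13, so Row's maximin is -7; column maxima are 5 and 0, so Column's minimax is 0. These differ, so the equilibrium is in mixed strategies.
Let Row play a with probability p. Column is indifferent when 5p − 13(1−p) = −7p, giving p = 13/25.

13/25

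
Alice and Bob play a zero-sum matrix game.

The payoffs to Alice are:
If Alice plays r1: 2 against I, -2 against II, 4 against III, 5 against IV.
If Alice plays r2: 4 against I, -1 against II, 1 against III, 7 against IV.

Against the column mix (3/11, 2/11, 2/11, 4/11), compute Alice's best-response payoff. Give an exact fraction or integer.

r1: (2)·(3/11) + (-2)·(2/11) + (4)·(2/11) + (5)·(4/11) = 30/11.
r2: (4)·(3/11) + (-1)·(2/11) + (1)·(2/11) + (7)·(4/11) = 40/11.
The best pure response is r2 with expected payoff 40/11.

40/11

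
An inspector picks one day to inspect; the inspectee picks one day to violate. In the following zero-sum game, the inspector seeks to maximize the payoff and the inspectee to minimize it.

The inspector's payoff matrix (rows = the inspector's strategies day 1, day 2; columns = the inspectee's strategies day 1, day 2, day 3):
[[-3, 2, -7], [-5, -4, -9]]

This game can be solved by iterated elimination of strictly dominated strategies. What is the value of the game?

Column day 2 is strictly dominated by day 1 for the inspectee (-3<2, -5<-4); eliminate day 2.
Row day 2 is strictly dominated by row day 1 (-3>-5, -7>-9); eliminate day 2.
Column day 1 is strictly dominated by day 3 for the inspectee (-7<-3); eliminate day 1.
Only (day 1, day 3) remains, with payoff -7.

-7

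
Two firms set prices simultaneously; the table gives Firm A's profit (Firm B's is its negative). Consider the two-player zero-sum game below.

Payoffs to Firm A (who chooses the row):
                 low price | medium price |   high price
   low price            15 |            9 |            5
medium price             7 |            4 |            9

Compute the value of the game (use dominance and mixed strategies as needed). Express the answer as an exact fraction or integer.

61/9

Column low price is strictly dominated by medium price for Firm B (it gives Firm A more in every row).
The remaining 2×2 game on (low price, medium price) × (medium price, high price) has no saddle point. Let Firm A play low price with probability p; indifference gives 9p + 4(1−p) = 5p + 9(1−p), so p = 5/9.
Similarly Firm B's optimal q on medium price is 4/9, and the value is 9·(4/9) + (5)·(5/9) = 61/9.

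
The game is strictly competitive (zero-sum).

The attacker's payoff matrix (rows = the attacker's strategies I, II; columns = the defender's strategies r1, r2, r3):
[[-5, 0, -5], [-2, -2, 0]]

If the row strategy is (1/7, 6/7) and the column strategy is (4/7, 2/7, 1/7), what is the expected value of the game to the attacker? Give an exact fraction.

Against (4/7, 2/7, 1/7), each row's expected payoff is I: -25/7; II: -12/7.
Taking the (1/7, 6/7)-weighted average: (1/7)·(-25/7) + (6/7)·(-12/7) = -97/49.

-97/49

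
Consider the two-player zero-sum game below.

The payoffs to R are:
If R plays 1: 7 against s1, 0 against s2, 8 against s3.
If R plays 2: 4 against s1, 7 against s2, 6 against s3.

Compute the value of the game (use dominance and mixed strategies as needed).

49/10

Column s3 is strictly dominated by s1 for C (it gives R more in every row).
The remaining 2×2 game on (1, 2) × (s1, s2) has no saddle point. Let R play 1 with probability p; indifference gives 7p + 4(1−p) = 7(1−p), so p = 3/10.
Similarly C's optimal q on s1 is 7/10, and the value is 7·(7/10) + (0)·(3/10) = 49/10.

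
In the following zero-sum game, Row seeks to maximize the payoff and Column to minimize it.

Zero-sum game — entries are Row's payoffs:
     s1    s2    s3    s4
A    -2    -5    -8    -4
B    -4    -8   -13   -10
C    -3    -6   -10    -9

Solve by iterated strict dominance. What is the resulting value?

-8

Column s1 is strictly dominated by s2 for Column (-5<-2, -8<-4, -6<-3); eliminate s1.
Column s4 is strictly dominated by s3 for Column (-8<-4, -13<-10, -10<-9); eliminate s4.
Column s2 is strictly dominated by s3 for Column (-8<-5, -13<-8, -10<-6); eliminate s2.
Row B is strictly dominated by row A (-8>-13); eliminate B.
Row C is strictly dominated by row A (-8>-10); eliminate C.
Only (A, s3) remains, with payoff -8.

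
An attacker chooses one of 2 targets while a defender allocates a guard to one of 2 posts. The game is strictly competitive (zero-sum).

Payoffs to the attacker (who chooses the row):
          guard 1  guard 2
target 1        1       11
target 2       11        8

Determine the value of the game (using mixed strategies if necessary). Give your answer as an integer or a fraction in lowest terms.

113/13

Row minima are 1 and 8, so the attacker's maximin is 8; column maxima are 11 and 11, so the defender's minimax is 11. These differ, so the equilibrium is in mixed strategies.
Let the attacker play target 1 with probability p. The defender is indifferent when p + 11(1−p) = 11p + 8(1−p), giving p = 3/13.
Let the defender play guard 1 with probability q. The attacker is indifferent when q + 11(1−q) = 11q + 8(1−q), giving q = 3/13.
The value is 1·(3/13) + (11)·(10/13) = 113/13.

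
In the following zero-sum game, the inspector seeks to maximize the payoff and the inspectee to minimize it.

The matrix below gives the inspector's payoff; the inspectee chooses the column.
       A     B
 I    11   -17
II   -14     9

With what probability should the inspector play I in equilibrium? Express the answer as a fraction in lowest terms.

23/51

Row minima are -17 and -14, so the inspector's maximin is -14; column maxima are 11 and 9, so the inspectee's minimax is 9. These differ, so the equilibrium is in mixed strategies.
Let the inspector play I with probability p. The inspectee is indifferent when 11p − 14(1−p) = −17p + 9(1−p), giving p = 23/51.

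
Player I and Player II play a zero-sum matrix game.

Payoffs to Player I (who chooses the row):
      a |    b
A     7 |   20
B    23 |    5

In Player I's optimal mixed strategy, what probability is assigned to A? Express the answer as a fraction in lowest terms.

18/31

Row minima are 7 and 5, so Player I's maximin is 7; column maxima are 23 and 20, so Player II's minimax is 20. These differ, so the equilibrium is in mixed strategies.
Let Player I play A with probability p. Player II is indifferent when 7p + 23(1−p) = 20p + 5(1−p), giving p = 18/31.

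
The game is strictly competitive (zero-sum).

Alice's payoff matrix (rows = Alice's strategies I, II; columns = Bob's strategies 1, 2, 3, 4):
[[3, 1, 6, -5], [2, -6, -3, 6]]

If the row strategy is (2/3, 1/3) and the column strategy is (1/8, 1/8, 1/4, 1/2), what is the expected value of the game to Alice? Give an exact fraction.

1/4

Against (1/8, 1/8, 1/4, 1/2), each row's expected payoff is I: -1/2; II: 7/4.
Taking the (2/3, 1/3)-weighted average: (2/3)·(-1/2) + (1/3)·(7/4) = 1/4.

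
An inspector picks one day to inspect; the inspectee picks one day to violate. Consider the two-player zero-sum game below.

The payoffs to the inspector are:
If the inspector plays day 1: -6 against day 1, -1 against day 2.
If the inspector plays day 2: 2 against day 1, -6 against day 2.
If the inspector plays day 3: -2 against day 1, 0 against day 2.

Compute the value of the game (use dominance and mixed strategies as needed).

Row day 1 is strictly dominated by row day 3, so the inspector never plays it.
The remaining 2×2 game on (day 2, day 3) × (day 1, day 2) has no saddle point. Let the inspector play day 2 with probability p; indifference gives 2p − 2(1−p) = −6p, so p = 1/5.
Similarly the inspectee's optimal q on day 1 is 3/5, and the value is 2·(3/5) + (-6)·(2/5) = -6/5.

-6/5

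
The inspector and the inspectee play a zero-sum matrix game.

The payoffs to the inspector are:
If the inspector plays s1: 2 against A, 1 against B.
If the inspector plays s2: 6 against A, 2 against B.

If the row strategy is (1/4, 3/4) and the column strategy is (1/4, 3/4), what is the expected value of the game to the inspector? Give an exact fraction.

41/16

Against (1/4, 3/4), each row's expected payoff is s1: 5/4; s2: 3.
Taking the (1/4, 3/4)-weighted average: (1/4)·(5/4) + (3/4)·(3) = 41/16.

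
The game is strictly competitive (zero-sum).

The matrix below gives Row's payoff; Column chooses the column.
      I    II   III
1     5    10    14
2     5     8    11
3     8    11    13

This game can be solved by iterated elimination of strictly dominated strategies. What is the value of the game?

Row 2 is strictly dominated by row 3 (8>5, 11>8, 13>11); eliminate 2.
Column II is strictly dominated by I for Column (5<10, 8<11); eliminate II.
Column III is strictly dominated by I for Column (5<14, 8<13); eliminate III.
Row 1 is strictly dominated by row 3 (8>5); eliminate 1.
Only (3, I) remains, with payoff 8.

8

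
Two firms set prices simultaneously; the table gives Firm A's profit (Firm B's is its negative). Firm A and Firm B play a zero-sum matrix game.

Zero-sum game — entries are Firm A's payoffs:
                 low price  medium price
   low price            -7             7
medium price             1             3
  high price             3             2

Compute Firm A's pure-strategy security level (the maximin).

The worst-case payoff for each row is low price: -7, medium price: 1, high price: 2.
The best of these is 2.

2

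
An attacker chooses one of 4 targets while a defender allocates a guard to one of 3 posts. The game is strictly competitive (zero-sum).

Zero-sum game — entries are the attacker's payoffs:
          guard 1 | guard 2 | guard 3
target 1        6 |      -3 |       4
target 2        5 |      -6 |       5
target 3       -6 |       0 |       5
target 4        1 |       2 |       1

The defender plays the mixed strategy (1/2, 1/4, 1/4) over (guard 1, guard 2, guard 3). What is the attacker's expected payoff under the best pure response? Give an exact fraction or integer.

target 1: (6)·(1/2) + (-3)·(1/4) + (4)·(1/4) = 13/4.
target 2: (5)·(1/2) + (-6)·(1/4) + (5)·(1/4) = 9/4.
target 3: (-6)·(1/2) + (0)·(1/4) + (5)·(1/4) = -7/4.
target 4: (1)·(1/2) + (2)·(1/4) + (1)·(1/4) = 5/4.
The best pure response is target 1 with expected payoff 13/4.

13/4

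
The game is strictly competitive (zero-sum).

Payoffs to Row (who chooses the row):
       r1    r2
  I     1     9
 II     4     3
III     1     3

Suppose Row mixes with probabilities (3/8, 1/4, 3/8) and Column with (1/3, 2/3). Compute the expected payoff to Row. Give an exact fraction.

Against (1/3, 2/3), each row's expected payoff is I: 19/3; II: 10/3; III: 7/3.
Taking the (3/8, 1/4, 3/8)-weighted average: (3/8)·(19/3) + (1/4)·(10/3) + (3/8)·(7/3) = 49/12.

49/12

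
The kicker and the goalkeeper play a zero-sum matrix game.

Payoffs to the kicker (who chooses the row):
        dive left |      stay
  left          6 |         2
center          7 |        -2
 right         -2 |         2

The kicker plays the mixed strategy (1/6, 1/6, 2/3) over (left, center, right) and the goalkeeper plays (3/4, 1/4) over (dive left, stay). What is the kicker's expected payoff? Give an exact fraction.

Against (3/4, 1/4), each row's expected payoff is left: 5; center: 19/4; right: -1.
Taking the (1/6, 1/6, 2/3)-weighted average: (1/6)·(5) + (1/6)·(19/4) + (2/3)·(-1) = 23/24.

23/24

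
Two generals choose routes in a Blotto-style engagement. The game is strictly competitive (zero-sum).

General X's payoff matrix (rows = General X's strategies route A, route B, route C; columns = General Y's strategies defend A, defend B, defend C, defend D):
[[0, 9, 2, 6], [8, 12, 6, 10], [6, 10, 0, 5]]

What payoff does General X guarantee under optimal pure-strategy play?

Row minima: 0, 6, 0 → General X's maximin is 6.
Column maxima: 8, 12, 6, 10 → General Y's minimax is 6.
They coincide at (route B, defend C), so the value is 6.

6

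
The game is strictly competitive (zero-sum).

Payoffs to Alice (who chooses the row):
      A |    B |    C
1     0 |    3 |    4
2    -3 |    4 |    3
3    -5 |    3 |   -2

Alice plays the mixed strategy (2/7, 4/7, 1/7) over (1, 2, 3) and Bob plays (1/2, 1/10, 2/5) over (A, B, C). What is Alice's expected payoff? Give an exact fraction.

Against (1/2, 1/10, 2/5), each row's expected payoff is 1: 19/10; 2: 1/10; 3: -3.
Taking the (2/7, 4/7, 1/7)-weighted average: (2/7)·(19/10) + (4/7)·(1/10) + (1/7)·(-3) = 6/35.

6/35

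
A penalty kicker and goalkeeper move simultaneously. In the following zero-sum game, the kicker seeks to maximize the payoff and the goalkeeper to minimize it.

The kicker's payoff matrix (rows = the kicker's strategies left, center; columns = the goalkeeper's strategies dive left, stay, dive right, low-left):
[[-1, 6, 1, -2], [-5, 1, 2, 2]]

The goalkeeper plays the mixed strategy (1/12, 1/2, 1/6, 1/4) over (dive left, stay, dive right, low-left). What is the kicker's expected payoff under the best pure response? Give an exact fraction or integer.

left: (-1)·(1/12) + (6)·(1/2) + (1)·(1/6) + (-2)·(1/4) = 31/12.
center: (-5)·(1/12) + (1)·(1/2) + (2)·(1/6) + (2)·(1/4) = 11/12.
The best pure response is left with expected payoff 31/12.

31/12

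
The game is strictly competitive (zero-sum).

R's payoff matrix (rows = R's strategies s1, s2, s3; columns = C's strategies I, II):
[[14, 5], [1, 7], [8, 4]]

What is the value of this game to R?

Row s3 is strictly dominated by row s1, so R never plays it.
The remaining 2×2 game on (s1, s2) × (I, II) has no saddle point. Let R play s1 with probability p; indifference gives 14p + (1−p) = 5p + 7(1−p), so p = 2/5.
Similarly C's optimal q on I is 2/15, and the value is 14·(2/15) + (5)·(13/15) = 31/5.

31/5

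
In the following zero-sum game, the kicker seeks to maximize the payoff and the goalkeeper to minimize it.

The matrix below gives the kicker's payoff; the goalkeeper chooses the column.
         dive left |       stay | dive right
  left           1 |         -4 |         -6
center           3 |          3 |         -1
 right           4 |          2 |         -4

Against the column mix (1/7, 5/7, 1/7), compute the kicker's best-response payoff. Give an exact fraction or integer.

17/7

left: (1)·(1/7) + (-4)·(5/7) + (-6)·(1/7) = -25/7.
center: (3)·(1/7) + (3)·(5/7) + (-1)·(1/7) = 17/7.
right: (4)·(1/7) + (2)·(5/7) + (-4)·(1/7) = 10/7.
The best pure response is center with expected payoff 17/7.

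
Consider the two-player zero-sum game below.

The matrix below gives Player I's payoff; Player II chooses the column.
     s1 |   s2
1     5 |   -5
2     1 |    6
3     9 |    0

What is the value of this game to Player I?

Row 1 is strictly dominated by row 3, so Player I never plays it.
The remaining 2×2 game on (2, 3) × (s1, s2) has no saddle point. Let Player I play 2 with probability p; indifference gives p + 9(1−p) = 6p, so p = 9/14.
Similarly Player II's optimal q on s1 is 3/7, and the value is 1·(3/7) + (6)·(4/7) = 27/7.

27/7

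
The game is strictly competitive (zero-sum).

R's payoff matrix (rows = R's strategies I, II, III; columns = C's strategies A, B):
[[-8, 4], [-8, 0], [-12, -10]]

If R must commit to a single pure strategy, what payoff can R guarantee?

The worst-case payoff for each row is I: -8, II: -8, III: -12.
The best of these is -8.

-8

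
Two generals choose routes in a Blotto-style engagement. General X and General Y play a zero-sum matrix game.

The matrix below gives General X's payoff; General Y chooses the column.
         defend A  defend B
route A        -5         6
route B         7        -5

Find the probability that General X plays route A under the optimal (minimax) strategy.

Row minima are -5 and -5, so General X's maximin is -5; column maxima are 7 and 6, so General Y's minimax is 6. These differ, so the equilibrium is in mixed strategies.
Let General X play route A with probability p. General Y is indifferent when −5p + 7(1−p) = 6p − 5(1−p), giving p = 12/23.

12/23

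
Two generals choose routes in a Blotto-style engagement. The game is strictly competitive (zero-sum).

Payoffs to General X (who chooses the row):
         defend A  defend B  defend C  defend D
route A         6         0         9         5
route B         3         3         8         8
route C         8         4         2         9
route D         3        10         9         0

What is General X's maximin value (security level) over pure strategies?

3

The worst-case payoff for each row is route A: 0, route B: 3, route C: 2, route D: 0.
The best of these is 3.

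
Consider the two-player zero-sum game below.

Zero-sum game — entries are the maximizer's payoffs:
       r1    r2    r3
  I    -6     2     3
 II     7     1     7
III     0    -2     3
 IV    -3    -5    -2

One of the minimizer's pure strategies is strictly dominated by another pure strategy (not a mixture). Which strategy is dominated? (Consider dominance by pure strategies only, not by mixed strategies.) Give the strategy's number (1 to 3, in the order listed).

The minimizer prefers columns that give the maximizer less. Compare r3 with r2: 2 < 3, 1 < 7, -2 < 3, -5 < -2.
So r2 strictly dominates r3 for the minimizer; r3 is strictly dominated.

3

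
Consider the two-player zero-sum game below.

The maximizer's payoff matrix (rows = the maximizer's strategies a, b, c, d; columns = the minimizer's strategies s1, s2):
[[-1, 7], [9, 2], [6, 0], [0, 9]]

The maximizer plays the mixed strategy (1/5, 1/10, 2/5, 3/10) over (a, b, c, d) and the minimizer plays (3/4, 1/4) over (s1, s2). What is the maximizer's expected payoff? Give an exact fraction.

17/5

Against (3/4, 1/4), each row's expected payoff is a: 1; b: 29/4; c: 9/2; d: 9/4.
Taking the (1/5, 1/10, 2/5, 3/10)-weighted average: (1/5)·(1) + (1/10)·(29/4) + (2/5)·(9/2) + (3/10)·(9/4) = 17/5.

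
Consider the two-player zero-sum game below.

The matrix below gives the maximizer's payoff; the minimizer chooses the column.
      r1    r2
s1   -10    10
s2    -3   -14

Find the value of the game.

Row minima are -10 and -14, so the maximizer's maximin is -10; column maxima are -3 and 10, so the minimizer's minimax is -3. These differ, so the equilibrium is in mixed strategies.
Let the maximizer play s1 with probability p. The minimizer is indifferent when −10p − 3(1−p) = 10p − 14(1−p), giving p = 11/31.
Let the minimizer play r1 with probability q. The maximizer is indifferent when −10q + 10(1−q) = −3q − 14(1−q), giving q = 24/31.
The value is -10·(24/31) + (10)·(7/31) = -170/31.

-170/31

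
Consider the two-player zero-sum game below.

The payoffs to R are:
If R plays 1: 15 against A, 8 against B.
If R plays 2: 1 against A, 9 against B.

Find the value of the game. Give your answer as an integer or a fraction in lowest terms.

127/15

Row minima are 8 and 1, so R's maximin is 8; column maxima are 15 and 9, so C's minimax is 9. These differ, so the equilibrium is in mixed strategies.
Let R play 1 with probability p. C is indifferent when 15p + (1−p) = 8p + 9(1−p), giving p = 8/15.
Let C play A with probability q. R is indifferent when 15q + 8(1−q) = q + 9(1−q), giving q = 1/15.
The value is 15·(1/15) + (8)·(14/15) = 127/15.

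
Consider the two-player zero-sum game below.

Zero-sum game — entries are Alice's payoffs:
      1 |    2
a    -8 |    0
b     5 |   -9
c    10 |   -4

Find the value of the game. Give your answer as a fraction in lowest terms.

Row b is strictly dominated by row c, so Alice never plays it.
The remaining 2×2 game on (a, c) × (1, 2) has no saddle point. Let Alice play a with probability p; indifference gives −8p + 10(1−p) = −4(1−p), so p = 7/11.
Similarly Bob's optimal q on 1 is 2/11, and the value is -8·(2/11) + (0)·(9/11) = -16/11.

-16/11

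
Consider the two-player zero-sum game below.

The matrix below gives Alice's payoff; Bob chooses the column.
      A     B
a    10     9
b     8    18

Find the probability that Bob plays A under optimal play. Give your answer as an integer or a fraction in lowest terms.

9/11

Row minima are 9 and 8, so Alice's maximin is 9; column maxima are 10 and 18, so Bob's minimax is 10. These differ, so the equilibrium is in mixed strategies.
Let Bob play A with probability q. Alice is indifferent when 10q + 9(1−q) = 8q + 18(1−q), giving q = 9/11.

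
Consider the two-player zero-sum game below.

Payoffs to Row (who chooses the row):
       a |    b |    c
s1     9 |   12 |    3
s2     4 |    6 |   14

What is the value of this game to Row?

57/8

Column b is strictly dominated by a for Column (it gives Row more in every row).
The remaining 2×2 game on (s1, s2) × (a, c) has no saddle point. Let Row play s1 with probability p; indifference gives 9p + 4(1−p) = 3p + 14(1−p), so p = 5/8.
Similarly Column's optimal q on a is 11/16, and the value is 9·(11/16) + (3)·(5/16) = 57/8.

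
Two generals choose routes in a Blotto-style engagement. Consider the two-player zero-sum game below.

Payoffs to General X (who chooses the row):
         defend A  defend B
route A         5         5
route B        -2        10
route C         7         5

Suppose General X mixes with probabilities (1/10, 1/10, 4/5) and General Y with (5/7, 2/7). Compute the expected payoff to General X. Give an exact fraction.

81/14

Against (5/7, 2/7), each row's expected payoff is route A: 5; route B: 10/7; route C: 45/7.
Taking the (1/10, 1/10, 4/5)-weighted average: (1/10)·(5) + (1/10)·(10/7) + (4/5)·(45/7) = 81/14.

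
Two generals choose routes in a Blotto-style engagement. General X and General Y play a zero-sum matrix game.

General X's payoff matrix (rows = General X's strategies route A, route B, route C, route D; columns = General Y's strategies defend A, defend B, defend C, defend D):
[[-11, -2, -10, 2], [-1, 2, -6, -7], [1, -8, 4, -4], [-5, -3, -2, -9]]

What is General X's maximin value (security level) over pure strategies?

-7

The worst-case payoff for each row is route A: -11, route B: -7, route C: -8, route D: -9.
The best of these is -7.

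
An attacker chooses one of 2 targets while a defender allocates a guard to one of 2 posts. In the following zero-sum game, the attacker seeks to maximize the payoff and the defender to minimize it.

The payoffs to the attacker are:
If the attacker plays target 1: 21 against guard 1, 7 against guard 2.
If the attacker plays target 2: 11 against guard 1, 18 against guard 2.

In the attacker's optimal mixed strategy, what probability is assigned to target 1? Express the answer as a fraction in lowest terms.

1/3

Row minima are 7 and 11, so the attacker's maximin is 11; column maxima are 21 and 18, so the defender's minimax is 18. These differ, so the equilibrium is in mixed strategies.
Let the attacker play target 1 with probability p. The defender is indifferent when 21p + 11(1−p) = 7p + 18(1−p), giving p = 1/3.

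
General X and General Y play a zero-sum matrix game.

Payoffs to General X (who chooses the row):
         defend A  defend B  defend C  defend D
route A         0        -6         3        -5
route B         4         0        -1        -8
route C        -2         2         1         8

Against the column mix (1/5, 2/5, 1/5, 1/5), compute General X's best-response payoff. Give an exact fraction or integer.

route A: (0)·(1/5) + (-6)·(2/5) + (3)·(1/5) + (-5)·(1/5) = -14/5.
route B: (4)·(1/5) + (0)·(2/5) + (-1)·(1/5) + (-8)·(1/5) = -1.
route C: (-2)·(1/5) + (2)·(2/5) + (1)·(1/5) + (8)·(1/5) = 11/5.
The best pure response is route C with expected payoff 11/5.

11/5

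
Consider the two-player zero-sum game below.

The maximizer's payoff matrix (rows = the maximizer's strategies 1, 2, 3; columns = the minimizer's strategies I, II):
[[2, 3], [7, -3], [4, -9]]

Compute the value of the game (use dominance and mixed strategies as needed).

Row 3 is strictly dominated by row 2, so the maximizer never plays it.
The remaining 2×2 game on (1, 2) × (I, II) has no saddle point. Let the maximizer play 1 with probability p; indifference gives 2p + 7(1−p) = 3p − 3(1−p), so p = 10/11.
Similarly the minimizer's optimal q on I is 6/11, and the value is 2·(6/11) + (3)·(5/11) = 27/11.

27/11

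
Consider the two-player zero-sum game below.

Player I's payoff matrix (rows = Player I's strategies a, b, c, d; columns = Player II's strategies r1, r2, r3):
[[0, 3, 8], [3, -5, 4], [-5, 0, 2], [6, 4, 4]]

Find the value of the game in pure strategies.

4

Row minima: 0, -5, -5, 4 → Player I's maximin is 4.
Column maxima: 6, 4, 8 → Player II's minimax is 4.
They coincide at (d, r2), so the value is 4.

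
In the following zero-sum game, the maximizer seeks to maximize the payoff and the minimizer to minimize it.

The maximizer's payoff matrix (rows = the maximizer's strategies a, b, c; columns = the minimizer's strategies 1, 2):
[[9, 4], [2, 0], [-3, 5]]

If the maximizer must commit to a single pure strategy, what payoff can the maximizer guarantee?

4

The worst-case payoff for each row is a: 4, b: 0, c: -3.
The best of these is 4.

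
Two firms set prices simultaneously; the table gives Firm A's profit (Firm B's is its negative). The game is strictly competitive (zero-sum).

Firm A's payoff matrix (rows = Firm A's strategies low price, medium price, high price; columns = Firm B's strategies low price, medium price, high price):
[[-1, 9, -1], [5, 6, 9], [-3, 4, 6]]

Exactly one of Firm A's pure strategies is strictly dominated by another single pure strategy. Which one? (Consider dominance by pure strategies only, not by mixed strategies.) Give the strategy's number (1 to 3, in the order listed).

Compare high price with medium price: 5 > -3, 6 > 4, 9 > 6.
So medium price strictly dominates high price for Firm A; high price is strictly dominated.

3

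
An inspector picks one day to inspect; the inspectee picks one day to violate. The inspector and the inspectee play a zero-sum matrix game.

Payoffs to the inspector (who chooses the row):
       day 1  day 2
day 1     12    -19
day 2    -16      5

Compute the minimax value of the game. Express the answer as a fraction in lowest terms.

Row minima are -19 and -16, so the inspector's maximin is -16; column maxima are 12 and 5, so the inspectee's minimax is 5. These differ, so the equilibrium is in mixed strategies.
Let the inspector play day 1 with probability p. The inspectee is indifferent when 12p − 16(1−p) = −19p + 5(1−p), giving p = 21/52.
Let the inspectee play day 1 with probability q. The inspector is indifferent when 12q − 19(1−q) = −16q + 5(1−q), giving q = 6/13.
The value is 12·(6/13) + (-19)·(7/13) = -61/13.

-61/13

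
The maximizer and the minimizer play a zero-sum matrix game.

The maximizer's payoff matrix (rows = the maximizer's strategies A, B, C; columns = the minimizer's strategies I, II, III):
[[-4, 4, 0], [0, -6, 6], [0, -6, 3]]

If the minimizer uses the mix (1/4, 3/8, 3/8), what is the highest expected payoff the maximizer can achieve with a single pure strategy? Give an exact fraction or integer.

1/2

A: (-4)·(1/4) + (4)·(3/8) + (0)·(3/8) = 1/2.
B: (0)·(1/4) + (-6)·(3/8) + (6)·(3/8) = 0.
C: (0)·(1/4) + (-6)·(3/8) + (3)·(3/8) = -9/8.
The best pure response is A with expected payoff 1/2.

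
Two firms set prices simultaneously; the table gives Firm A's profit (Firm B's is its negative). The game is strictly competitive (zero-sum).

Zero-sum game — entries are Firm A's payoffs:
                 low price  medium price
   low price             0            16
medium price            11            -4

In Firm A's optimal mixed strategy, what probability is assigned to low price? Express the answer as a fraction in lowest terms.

Row minima are 0 and -4, so Firm A's maximin is 0; column maxima are 11 and 16, so Firm B's minimax is 11. These differ, so the equilibrium is in mixed strategies.
Let Firm A play low price with probability p. Firm B is indifferent when 11(1−p) = 16p − 4(1−p), giving p = 15/31.

15/31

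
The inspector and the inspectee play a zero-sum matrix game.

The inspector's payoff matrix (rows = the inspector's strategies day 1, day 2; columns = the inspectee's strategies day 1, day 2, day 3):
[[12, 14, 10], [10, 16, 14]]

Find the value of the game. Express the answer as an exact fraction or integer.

Column day 2 is strictly dominated by day 3 for the inspectee (it gives the inspector more in every row).
The remaining 2×2 game on (day 1, day 2) × (day 1, day 3) has no saddle point. Let the inspector play day 1 with probability p; indifference gives 12p + 10(1−p) = 10p + 14(1−p), so p = 2/3.
Similarly the inspectee's optimal q on day 1 is 2/3, and the value is 12·(2/3) + (10)·(1/3) = 34/3.

34/3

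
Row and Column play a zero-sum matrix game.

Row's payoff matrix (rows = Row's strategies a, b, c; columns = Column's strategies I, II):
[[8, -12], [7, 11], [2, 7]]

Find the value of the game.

Row c is strictly dominated by row b, so Row never plays it.
The remaining 2×2 game on (a, b) × (I, II) has no saddle point. Let Row play a with probability p; indifference gives 8p + 7(1−p) = −12p + 11(1−p), so p = 1/6.
Similarly Column's optimal q on I is 23/24, and the value is 8·(23/24) + (-12)·(1/24) = 43/6.

43/6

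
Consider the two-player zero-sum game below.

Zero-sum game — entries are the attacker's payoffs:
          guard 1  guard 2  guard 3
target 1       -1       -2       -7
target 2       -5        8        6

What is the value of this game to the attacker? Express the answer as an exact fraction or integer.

Column guard 2 is strictly dominated by guard 3 for the defender (it gives the attacker more in every row).
The remaining 2×2 game on (target 1, target 2) × (guard 1, guard 3) has no saddle point. Let the attacker play target 1 with probability p; indifference gives −p − 5(1−p) = −7p + 6(1−p), so p = 11/17.
Similarly the defender's optimal q on guard 1 is 13/17, and the value is -1·(13/17) + (-7)·(4/17) = -41/17.

-41/17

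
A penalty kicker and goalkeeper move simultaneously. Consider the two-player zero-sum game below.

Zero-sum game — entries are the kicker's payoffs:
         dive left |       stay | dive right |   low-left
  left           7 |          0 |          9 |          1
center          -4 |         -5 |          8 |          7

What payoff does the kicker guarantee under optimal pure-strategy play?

Row minima: 0, -5 → the kicker's maximin is 0.
Column maxima: 7, 0, 9, 7 → the goalkeeper's minimax is 0.
They coincide at (left, stay), so the value is 0.

0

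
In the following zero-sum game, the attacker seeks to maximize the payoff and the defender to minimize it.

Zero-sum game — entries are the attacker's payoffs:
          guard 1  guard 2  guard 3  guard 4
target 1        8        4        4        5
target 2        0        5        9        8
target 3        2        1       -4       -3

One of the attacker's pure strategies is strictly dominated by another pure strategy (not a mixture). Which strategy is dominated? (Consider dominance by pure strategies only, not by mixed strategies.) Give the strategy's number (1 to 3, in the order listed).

3

Compare target 3 with target 1: 8 > 2, 4 > 1, 4 > -4, 5 > -3.
So target 1 strictly dominates target 3 for the attacker; target 3 is strictly dominated.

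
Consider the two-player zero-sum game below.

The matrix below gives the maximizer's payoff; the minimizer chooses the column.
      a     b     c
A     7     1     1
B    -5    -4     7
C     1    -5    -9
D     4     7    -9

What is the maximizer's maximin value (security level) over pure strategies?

The worst-case payoff for each row is A: 1, B: -5, C: -9, D: -9.
The best of these is 1.

1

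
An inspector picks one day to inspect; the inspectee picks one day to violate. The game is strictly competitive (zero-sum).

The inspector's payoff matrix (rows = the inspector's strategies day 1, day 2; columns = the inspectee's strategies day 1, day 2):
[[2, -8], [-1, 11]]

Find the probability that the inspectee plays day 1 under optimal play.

Row minima are -8 and -1, so the inspector's maximin is -1; column maxima are 2 and 11, so the inspectee's minimax is 2. These differ, so the equilibrium is in mixed strategies.
Let the inspectee play day 1 with probability q. The inspector is indifferent when 2q − 8(1−q) = −q + 11(1−q), giving q = 19/22.

19/22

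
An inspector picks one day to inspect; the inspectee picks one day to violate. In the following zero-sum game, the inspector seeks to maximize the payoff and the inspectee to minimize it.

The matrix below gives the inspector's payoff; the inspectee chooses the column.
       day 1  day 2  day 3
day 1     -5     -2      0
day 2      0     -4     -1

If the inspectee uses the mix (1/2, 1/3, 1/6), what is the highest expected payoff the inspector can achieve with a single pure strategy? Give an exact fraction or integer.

-3/2

day 1: (-5)·(1/2) + (-2)·(1/3) + (0)·(1/6) = -19/6.
day 2: (0)·(1/2) + (-4)·(1/3) + (-1)·(1/6) = -3/2.
The best pure response is day 2 with expected payoff -3/2.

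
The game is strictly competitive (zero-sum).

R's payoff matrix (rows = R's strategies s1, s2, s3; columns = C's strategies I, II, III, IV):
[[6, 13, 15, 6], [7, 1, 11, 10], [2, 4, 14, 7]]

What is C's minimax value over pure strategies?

The worst case (largest entry) in each column is I: 7, II: 13, III: 15, IV: 10.
The best (smallest) of these is 7.

7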